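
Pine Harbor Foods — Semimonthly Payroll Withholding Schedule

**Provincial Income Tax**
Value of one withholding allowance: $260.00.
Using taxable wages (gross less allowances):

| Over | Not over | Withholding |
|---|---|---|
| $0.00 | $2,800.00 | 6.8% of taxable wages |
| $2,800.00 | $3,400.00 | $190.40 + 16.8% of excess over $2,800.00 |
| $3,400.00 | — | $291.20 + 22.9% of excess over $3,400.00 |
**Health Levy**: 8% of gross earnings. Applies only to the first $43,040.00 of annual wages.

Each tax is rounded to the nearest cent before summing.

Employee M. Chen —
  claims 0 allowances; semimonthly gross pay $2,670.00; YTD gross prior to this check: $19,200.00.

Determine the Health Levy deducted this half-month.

Health Levy: 8% × $2,670.00 = $213.60

$213.60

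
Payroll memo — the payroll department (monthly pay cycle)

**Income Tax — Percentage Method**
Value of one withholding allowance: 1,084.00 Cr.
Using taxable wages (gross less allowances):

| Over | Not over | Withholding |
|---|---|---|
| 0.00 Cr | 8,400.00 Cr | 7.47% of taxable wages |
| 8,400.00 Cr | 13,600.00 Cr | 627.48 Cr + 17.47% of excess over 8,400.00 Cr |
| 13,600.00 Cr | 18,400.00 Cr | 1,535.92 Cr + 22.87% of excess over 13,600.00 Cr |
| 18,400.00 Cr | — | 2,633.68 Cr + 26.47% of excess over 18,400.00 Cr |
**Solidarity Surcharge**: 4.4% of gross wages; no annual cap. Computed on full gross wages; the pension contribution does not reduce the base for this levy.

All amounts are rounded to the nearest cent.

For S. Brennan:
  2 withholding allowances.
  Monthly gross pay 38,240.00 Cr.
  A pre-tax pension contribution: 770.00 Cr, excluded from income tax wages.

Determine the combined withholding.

Income Tax: taxable = 38,240.00 Cr − 770.00 Cr − 2×1,084.00 Cr = 35,302.00 Cr
  2,633.68 Cr + 26.47% × (35,302.00 Cr − 18,400.00 Cr) = 2,633.68 Cr + 26.47% × 16,902.00 Cr = 7,107.64 Cr
Solidarity Surcharge: 4.4% × 38,240.00 Cr = 1,682.56 Cr
Total: 7,107.64 Cr + 1,682.56 Cr = 8,790.20 Cr

8,790.20 Cr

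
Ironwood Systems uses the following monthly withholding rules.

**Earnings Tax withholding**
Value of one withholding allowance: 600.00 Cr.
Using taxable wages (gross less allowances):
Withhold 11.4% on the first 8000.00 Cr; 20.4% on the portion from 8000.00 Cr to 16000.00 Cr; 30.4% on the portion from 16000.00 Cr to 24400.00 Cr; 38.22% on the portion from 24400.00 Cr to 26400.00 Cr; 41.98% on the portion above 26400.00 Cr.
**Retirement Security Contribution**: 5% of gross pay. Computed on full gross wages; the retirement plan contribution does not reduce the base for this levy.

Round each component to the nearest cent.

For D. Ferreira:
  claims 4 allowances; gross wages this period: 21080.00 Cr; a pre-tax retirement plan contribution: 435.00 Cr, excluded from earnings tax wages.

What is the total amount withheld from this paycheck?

Earnings Tax: taxable = 21080.00 Cr − 435.00 Cr − 4×600.00 Cr = 18245.00 Cr
  2544.00 Cr + 30.4% × (18245.00 Cr − 16000.00 Cr) = 2544.00 Cr + 30.4% × 2245.00 Cr = 3226.48 Cr
Retirement Security Contribution: 5% × 21080.00 Cr = 1054.00 Cr
Total: 3226.48 Cr + 1054.00 Cr = 4280.48 Cr

4280.48 Cr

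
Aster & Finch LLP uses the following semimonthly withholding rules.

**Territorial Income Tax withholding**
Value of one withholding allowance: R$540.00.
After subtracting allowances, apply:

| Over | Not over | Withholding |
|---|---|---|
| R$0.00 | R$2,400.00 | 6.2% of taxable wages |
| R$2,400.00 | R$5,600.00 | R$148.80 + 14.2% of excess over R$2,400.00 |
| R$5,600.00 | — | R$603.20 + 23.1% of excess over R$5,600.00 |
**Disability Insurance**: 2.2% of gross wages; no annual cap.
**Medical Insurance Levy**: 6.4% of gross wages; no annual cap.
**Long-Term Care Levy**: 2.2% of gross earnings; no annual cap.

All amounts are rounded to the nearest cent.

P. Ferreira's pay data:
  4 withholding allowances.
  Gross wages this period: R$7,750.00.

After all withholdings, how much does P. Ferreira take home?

R$6,311.22

Territorial Income Tax: taxable = R$7,750.00 − 4×R$540.00 = R$5,590.00
  R$148.80 + 14.2% × (R$5,590.00 − R$2,400.00) = R$148.80 + 14.2% × R$3,190.00 = R$601.78
Disability Insurance: 2.2% × R$7,750.00 = R$170.50
Medical Insurance Levy: 6.4% × R$7,750.00 = R$496.00
Long-Term Care Levy: 2.2% × R$7,750.00 = R$170.50
Total withheld: R$601.78 + R$170.50 + R$496.00 + R$170.50 = R$1,438.78
Net pay: R$7,750.00 − R$1,438.78 = R$6,311.22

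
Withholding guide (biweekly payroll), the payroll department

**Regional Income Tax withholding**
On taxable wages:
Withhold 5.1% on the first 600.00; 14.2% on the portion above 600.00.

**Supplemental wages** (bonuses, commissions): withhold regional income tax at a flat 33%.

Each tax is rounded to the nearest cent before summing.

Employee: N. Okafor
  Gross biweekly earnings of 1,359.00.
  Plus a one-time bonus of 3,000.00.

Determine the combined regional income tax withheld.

Regional Income Tax: taxable = 1,359.00
  30.60 + 14.2% × (1,359.00 − 600.00) = 30.60 + 14.2% × 759.00 = 138.38
Supplemental (33% flat on bonus): 33% × 3,000.00 = 990.00
Total regional income tax: 138.38 + 990.00 = 1,128.38

1,128.38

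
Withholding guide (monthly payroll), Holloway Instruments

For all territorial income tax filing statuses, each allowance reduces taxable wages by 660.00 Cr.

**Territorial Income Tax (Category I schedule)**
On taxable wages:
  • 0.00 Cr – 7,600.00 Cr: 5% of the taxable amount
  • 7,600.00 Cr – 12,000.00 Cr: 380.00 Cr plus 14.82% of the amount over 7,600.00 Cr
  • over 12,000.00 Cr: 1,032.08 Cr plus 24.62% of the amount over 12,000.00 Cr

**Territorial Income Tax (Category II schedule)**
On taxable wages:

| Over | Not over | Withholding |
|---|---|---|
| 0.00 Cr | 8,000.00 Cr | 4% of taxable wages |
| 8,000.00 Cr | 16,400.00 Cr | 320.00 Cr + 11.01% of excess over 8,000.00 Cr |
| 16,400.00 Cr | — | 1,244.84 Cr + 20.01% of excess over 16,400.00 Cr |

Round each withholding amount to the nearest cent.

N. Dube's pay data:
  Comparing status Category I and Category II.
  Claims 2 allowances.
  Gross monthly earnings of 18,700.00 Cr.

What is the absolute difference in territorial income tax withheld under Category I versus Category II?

915.70 Cr

Territorial Income Tax (Category I): taxable = 18,700.00 Cr − 2×660.00 Cr = 17,380.00 Cr
  1,032.08 Cr + 24.62% × (17,380.00 Cr − 12,000.00 Cr) = 1,032.08 Cr + 24.62% × 5,380.00 Cr = 2,356.64 Cr
Territorial Income Tax (Category II): taxable = 18,700.00 Cr − 2×660.00 Cr = 17,380.00 Cr
  1,244.84 Cr + 20.01% × (17,380.00 Cr − 16,400.00 Cr) = 1,244.84 Cr + 20.01% × 980.00 Cr = 1,440.94 Cr
Difference: |2,356.64 Cr − 1,440.94 Cr| = 915.70 Cr (higher under Category I)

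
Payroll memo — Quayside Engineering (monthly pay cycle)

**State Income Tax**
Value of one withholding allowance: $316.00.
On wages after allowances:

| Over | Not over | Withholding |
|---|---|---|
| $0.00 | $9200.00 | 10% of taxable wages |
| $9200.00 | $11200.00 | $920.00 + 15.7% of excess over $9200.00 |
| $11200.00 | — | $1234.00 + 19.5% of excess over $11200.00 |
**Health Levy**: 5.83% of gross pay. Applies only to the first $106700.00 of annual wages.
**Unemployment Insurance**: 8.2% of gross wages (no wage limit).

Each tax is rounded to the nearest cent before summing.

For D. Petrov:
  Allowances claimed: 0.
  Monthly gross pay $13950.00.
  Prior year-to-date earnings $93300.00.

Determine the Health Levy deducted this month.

$781.22

Health Levy: cap $106700.00 − YTD $93300.00 = $13400.00 subject; 5.83% × $13400.00 = $781.22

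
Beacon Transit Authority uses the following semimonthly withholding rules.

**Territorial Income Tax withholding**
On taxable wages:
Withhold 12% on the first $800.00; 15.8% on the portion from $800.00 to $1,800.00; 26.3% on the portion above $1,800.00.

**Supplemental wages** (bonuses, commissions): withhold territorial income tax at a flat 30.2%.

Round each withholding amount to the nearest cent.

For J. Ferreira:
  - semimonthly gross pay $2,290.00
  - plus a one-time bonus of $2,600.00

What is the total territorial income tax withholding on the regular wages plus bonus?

Territorial Income Tax: taxable = $2,290.00
  $254.00 + 26.3% × ($2,290.00 − $1,800.00) = $254.00 + 26.3% × $490.00 = $382.87
Supplemental (30.2% flat on bonus): 30.2% × $2,600.00 = $785.20
Total territorial income tax: $382.87 + $785.20 = $1,168.07

$1,168.07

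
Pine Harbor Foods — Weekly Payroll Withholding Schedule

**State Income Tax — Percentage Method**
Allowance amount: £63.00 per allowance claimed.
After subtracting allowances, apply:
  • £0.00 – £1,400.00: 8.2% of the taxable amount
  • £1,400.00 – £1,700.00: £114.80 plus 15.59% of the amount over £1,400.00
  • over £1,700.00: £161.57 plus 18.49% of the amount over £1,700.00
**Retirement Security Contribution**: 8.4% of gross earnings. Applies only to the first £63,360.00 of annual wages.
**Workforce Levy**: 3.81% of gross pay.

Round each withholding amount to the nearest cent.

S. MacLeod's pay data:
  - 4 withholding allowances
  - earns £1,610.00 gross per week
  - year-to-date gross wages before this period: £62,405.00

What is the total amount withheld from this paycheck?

State Income Tax: taxable = £1,610.00 − 4×£63.00 = £1,358.00
  8.2% × £1,358.00 = £111.36
Retirement Security Contribution: cap £63,360.00 − YTD £62,405.00 = £955.00 subject; 8.4% × £955.00 = £80.22
Workforce Levy: 3.81% × £1,610.00 = £61.34
Total: £111.36 + £80.22 + £61.34 = £252.92

£252.92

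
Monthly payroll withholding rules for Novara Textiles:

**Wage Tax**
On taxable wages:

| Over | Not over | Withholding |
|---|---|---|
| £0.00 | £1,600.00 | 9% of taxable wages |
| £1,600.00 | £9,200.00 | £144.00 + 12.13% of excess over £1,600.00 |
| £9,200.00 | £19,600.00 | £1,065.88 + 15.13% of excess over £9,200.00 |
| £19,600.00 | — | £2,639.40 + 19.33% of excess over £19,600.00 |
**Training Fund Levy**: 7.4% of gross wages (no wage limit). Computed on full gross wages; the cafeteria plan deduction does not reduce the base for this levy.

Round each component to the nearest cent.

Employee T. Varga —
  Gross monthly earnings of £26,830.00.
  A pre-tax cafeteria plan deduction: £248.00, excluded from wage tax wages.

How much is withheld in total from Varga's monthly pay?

Wage Tax: taxable = £26,830.00 − £248.00 = £26,582.00
  £2,639.40 + 19.33% × (£26,582.00 − £19,600.00) = £2,639.40 + 19.33% × £6,982.00 = £3,989.02
Training Fund Levy: 7.4% × £26,830.00 = £1,985.42
Total: £3,989.02 + £1,985.42 = £5,974.44

£5,974.44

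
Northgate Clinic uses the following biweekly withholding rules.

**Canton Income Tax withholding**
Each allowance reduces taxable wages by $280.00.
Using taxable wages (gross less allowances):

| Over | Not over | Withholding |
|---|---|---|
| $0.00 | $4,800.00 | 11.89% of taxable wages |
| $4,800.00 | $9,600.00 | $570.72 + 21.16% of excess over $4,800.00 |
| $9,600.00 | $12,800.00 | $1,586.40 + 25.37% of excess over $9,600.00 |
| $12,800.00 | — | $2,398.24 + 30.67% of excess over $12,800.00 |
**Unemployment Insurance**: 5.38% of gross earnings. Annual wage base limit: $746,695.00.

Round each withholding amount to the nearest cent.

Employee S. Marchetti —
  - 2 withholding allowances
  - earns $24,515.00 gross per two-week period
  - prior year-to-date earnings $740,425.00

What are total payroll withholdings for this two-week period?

$6,156.81

Canton Income Tax: taxable = $24,515.00 − 2×$280.00 = $23,955.00
  $2,398.24 + 30.67% × ($23,955.00 − $12,800.00) = $2,398.24 + 30.67% × $11,155.00 = $5,819.48
Unemployment Insurance: cap $746,695.00 − YTD $740,425.00 = $6,270.00 subject; 5.38% × $6,270.00 = $337.33
Total: $5,819.48 + $337.33 = $6,156.81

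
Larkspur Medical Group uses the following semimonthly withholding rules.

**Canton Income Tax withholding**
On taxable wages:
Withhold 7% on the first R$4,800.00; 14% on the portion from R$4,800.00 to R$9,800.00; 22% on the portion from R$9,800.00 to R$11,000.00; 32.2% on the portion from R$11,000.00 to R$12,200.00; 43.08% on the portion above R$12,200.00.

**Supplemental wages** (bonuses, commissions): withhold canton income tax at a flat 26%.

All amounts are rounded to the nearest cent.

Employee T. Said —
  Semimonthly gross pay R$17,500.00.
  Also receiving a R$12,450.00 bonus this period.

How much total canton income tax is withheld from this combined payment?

Canton Income Tax: taxable = R$17,500.00
  R$1,686.40 + 43.08% × (R$17,500.00 − R$12,200.00) = R$1,686.40 + 43.08% × R$5,300.00 = R$3,969.64
Supplemental (26% flat on bonus): 26% × R$12,450.00 = R$3,237.00
Total canton income tax: R$3,969.64 + R$3,237.00 = R$7,206.64

R$7,206.64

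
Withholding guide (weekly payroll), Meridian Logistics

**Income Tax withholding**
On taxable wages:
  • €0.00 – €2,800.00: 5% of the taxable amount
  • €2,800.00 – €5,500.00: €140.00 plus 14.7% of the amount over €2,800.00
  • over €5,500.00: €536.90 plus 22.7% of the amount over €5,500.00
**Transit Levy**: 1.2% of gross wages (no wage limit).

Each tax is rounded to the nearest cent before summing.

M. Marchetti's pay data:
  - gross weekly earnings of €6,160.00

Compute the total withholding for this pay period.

€760.64

Income Tax: taxable = €6,160.00
  €536.90 + 22.7% × (€6,160.00 − €5,500.00) = €536.90 + 22.7% × €660.00 = €686.72
Transit Levy: 1.2% × €6,160.00 = €73.92
Total: €686.72 + €73.92 = €760.64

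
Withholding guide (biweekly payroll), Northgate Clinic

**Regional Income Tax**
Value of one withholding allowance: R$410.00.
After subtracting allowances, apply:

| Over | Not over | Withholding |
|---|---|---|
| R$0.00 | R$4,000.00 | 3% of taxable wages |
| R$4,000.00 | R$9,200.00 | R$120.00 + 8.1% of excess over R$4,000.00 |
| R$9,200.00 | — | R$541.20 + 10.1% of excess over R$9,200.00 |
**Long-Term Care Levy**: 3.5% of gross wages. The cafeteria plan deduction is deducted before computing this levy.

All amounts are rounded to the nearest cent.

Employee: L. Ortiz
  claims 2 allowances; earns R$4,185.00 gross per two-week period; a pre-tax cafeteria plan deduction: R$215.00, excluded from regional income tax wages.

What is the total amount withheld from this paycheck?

R$233.45

Regional Income Tax: taxable = R$4,185.00 − R$215.00 − 2×R$410.00 = R$3,150.00
  3% × R$3,150.00 = R$94.50
Long-Term Care Levy: 3.5% × R$3,970.00 = R$138.95
Total: R$94.50 + R$138.95 = R$233.45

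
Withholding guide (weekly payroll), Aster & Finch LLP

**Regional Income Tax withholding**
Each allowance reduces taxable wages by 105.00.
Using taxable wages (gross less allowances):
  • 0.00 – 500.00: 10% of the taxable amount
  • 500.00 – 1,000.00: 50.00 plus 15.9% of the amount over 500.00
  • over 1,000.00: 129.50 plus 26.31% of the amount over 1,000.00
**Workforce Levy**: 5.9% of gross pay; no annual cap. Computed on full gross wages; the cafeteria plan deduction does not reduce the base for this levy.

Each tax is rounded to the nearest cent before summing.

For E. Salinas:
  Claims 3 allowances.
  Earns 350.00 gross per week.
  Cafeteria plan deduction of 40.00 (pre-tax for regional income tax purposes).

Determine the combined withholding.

Regional Income Tax: taxable = 350.00 − 40.00 − 3×105.00 = -5.00
  Taxable ≤ 0 → 0.00
Workforce Levy: 5.9% × 350.00 = 20.65
Total: 0.00 + 20.65 = 20.65

20.65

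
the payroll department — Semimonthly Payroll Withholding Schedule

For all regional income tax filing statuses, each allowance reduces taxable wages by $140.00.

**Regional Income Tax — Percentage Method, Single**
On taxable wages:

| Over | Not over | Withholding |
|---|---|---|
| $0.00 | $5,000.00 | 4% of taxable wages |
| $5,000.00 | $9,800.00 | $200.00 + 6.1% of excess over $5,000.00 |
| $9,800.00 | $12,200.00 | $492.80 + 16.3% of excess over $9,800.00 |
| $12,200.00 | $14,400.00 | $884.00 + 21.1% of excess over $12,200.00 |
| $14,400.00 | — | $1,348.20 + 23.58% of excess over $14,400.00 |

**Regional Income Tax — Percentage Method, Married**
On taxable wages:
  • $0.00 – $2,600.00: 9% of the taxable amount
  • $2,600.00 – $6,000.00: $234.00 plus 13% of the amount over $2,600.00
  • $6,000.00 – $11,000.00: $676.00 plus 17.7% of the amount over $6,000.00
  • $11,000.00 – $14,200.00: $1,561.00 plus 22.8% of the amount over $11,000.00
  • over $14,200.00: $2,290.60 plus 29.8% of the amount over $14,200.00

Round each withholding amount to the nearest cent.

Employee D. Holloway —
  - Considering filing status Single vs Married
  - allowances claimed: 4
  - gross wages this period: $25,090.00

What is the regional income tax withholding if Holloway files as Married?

$5,368.94

Regional Income Tax (Married): taxable = $25,090.00 − 4×$140.00 = $24,530.00
  $2,290.60 + 29.8% × ($24,530.00 − $14,200.00) = $2,290.60 + 29.8% × $10,330.00 = $5,368.94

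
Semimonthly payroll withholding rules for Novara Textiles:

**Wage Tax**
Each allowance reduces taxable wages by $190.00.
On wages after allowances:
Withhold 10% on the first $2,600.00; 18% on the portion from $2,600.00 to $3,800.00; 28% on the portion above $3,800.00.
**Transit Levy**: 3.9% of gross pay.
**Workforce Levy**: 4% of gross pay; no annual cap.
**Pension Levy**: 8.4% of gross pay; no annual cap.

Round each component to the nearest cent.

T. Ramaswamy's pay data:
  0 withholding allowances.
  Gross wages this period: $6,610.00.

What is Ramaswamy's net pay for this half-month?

Wage Tax: taxable = $6,610.00
  $476.00 + 28% × ($6,610.00 − $3,800.00) = $476.00 + 28% × $2,810.00 = $1,262.80
Transit Levy: 3.9% × $6,610.00 = $257.79
Workforce Levy: 4% × $6,610.00 = $264.40
Pension Levy: 8.4% × $6,610.00 = $555.24
Total withheld: $1,262.80 + $257.79 + $264.40 + $555.24 = $2,340.23
Net pay: $6,610.00 − $2,340.23 = $4,269.77

$4,269.77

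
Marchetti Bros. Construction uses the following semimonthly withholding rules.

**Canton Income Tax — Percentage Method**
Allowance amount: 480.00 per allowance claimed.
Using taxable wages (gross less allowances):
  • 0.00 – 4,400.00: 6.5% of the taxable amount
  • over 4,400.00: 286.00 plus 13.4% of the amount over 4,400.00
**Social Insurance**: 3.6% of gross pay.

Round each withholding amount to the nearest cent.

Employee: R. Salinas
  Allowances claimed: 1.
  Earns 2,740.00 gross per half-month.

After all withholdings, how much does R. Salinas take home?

2,494.46

Canton Income Tax: taxable = 2,740.00 − 1×480.00 = 2,260.00
  6.5% × 2,260.00 = 146.90
Social Insurance: 3.6% × 2,740.00 = 98.64
Total withheld: 146.90 + 98.64 = 245.54
Net pay: 2,740.00 − 245.54 = 2,494.46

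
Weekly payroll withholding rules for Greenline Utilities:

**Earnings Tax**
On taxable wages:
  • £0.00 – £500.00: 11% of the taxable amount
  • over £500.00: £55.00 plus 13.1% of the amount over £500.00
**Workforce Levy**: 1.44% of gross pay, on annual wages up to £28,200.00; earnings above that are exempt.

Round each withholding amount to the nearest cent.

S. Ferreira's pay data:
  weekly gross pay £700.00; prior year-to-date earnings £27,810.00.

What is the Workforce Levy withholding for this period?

£5.62

Workforce Levy: cap £28,200.00 − YTD £27,810.00 = £390.00 subject; 1.44% × £390.00 = £5.62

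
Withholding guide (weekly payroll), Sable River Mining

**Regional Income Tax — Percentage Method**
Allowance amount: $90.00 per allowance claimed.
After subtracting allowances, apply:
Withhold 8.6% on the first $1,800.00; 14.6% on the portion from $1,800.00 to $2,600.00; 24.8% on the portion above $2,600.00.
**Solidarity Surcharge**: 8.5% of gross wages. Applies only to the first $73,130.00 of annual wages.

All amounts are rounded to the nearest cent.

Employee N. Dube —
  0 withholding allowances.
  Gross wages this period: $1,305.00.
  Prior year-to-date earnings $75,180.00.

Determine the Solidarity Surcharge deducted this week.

Solidarity Surcharge: YTD $75,180.00 ≥ cap $73,130.00 → $0.00

$0.00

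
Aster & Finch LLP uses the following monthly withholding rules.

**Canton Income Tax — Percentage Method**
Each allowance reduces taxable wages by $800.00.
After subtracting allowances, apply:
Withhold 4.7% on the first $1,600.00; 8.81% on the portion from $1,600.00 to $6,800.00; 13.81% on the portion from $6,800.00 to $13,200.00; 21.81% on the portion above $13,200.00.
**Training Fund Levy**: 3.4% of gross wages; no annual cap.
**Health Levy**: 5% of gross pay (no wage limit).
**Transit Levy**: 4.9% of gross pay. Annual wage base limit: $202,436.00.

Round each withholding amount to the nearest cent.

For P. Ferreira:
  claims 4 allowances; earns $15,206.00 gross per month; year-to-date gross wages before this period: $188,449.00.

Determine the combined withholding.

Canton Income Tax: taxable = $15,206.00 − 4×$800.00 = $12,006.00
  $533.32 + 13.81% × ($12,006.00 − $6,800.00) = $533.32 + 13.81% × $5,206.00 = $1,252.27
Training Fund Levy: 3.4% × $15,206.00 = $517.00
Health Levy: 5% × $15,206.00 = $760.30
Transit Levy: cap $202,436.00 − YTD $188,449.00 = $13,987.00 subject; 4.9% × $13,987.00 = $685.36
Total: $1,252.27 + $517.00 + $760.30 + $685.36 = $3,214.93

$3,214.93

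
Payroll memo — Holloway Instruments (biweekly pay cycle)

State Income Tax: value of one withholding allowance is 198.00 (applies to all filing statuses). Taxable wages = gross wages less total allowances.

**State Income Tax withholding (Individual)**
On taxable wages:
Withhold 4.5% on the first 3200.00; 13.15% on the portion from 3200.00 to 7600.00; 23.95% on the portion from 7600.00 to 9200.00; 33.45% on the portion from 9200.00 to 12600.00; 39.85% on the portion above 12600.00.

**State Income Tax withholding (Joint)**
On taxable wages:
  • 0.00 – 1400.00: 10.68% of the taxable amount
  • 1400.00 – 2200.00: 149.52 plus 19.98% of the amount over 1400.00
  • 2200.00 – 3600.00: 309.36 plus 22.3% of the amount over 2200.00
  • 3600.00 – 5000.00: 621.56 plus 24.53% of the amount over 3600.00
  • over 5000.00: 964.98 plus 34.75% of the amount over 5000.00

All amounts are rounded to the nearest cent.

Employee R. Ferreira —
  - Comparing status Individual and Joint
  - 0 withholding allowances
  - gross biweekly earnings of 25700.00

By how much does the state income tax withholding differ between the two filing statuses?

State Income Tax (Individual): taxable = 25700.00
  2243.10 + 39.85% × (25700.00 − 12600.00) = 2243.10 + 39.85% × 13100.00 = 7463.45
State Income Tax (Joint): taxable = 25700.00
  964.98 + 34.75% × (25700.00 − 5000.00) = 964.98 + 34.75% × 20700.00 = 8158.23
Difference: |7463.45 − 8158.23| = 694.78 (higher under Joint)

694.78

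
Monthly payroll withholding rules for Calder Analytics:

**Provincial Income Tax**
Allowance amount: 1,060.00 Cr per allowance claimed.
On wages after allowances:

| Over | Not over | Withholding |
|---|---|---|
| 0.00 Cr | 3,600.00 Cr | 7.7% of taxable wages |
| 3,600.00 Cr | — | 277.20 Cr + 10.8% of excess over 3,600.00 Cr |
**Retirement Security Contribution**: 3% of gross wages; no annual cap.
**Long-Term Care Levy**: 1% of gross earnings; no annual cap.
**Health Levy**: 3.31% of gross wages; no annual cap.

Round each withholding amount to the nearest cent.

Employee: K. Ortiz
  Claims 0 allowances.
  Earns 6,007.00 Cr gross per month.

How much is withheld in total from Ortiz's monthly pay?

Provincial Income Tax: taxable = 6,007.00 Cr
  277.20 Cr + 10.8% × (6,007.00 Cr − 3,600.00 Cr) = 277.20 Cr + 10.8% × 2,407.00 Cr = 537.16 Cr
Retirement Security Contribution: 3% × 6,007.00 Cr = 180.21 Cr
Long-Term Care Levy: 1% × 6,007.00 Cr = 60.07 Cr
Health Levy: 3.31% × 6,007.00 Cr = 198.83 Cr
Total: 537.16 Cr + 180.21 Cr + 60.07 Cr + 198.83 Cr = 976.27 Cr

976.27 Cr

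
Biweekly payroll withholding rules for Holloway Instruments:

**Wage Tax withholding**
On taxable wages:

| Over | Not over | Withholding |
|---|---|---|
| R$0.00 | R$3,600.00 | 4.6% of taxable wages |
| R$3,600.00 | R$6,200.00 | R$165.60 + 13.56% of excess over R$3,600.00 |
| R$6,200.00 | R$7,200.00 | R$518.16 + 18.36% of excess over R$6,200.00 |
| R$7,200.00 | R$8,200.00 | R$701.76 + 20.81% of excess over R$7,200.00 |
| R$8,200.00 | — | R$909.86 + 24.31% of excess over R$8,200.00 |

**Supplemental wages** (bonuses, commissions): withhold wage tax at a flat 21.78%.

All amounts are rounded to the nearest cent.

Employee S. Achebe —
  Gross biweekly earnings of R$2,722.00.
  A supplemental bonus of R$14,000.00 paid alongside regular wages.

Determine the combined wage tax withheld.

R$3,174.41

Wage Tax: taxable = R$2,722.00
  4.6% × R$2,722.00 = R$125.21
Supplemental (21.78% flat on bonus): 21.78% × R$14,000.00 = R$3,049.20
Total wage tax: R$125.21 + R$3,049.20 = R$3,174.41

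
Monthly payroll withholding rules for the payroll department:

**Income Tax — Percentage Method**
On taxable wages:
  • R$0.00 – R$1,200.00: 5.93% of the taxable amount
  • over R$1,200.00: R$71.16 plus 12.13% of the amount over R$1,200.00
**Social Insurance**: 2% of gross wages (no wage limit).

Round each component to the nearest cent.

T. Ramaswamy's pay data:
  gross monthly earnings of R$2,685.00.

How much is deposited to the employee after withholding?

Income Tax: taxable = R$2,685.00
  R$71.16 + 12.13% × (R$2,685.00 − R$1,200.00) = R$71.16 + 12.13% × R$1,485.00 = R$251.29
Social Insurance: 2% × R$2,685.00 = R$53.70
Total withheld: R$251.29 + R$53.70 = R$304.99
Net pay: R$2,685.00 − R$304.99 = R$2,380.01

R$2,380.01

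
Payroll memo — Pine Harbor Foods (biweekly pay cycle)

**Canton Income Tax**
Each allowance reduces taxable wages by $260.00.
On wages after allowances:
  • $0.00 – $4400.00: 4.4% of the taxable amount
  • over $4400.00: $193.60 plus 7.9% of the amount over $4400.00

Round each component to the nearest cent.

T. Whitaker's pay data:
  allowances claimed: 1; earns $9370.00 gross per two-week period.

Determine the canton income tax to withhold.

Canton Income Tax: taxable = $9370.00 − 1×$260.00 = $9110.00
  $193.60 + 7.9% × ($9110.00 − $4400.00) = $193.60 + 7.9% × $4710.00 = $565.69

$565.69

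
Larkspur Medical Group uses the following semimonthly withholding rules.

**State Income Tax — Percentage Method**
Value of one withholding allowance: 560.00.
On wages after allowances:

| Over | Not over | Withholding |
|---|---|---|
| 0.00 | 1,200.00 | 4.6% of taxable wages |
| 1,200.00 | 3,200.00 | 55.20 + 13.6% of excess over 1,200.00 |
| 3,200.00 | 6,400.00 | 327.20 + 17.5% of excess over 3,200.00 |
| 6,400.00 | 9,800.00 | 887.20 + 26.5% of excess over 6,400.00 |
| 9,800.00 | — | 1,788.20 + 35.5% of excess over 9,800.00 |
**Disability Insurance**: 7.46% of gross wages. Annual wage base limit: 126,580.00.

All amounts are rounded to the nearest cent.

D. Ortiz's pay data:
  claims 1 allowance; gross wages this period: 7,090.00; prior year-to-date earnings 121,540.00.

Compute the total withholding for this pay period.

State Income Tax: taxable = 7,090.00 − 1×560.00 = 6,530.00
  887.20 + 26.5% × (6,530.00 − 6,400.00) = 887.20 + 26.5% × 130.00 = 921.65
Disability Insurance: cap 126,580.00 − YTD 121,540.00 = 5,040.00 subject; 7.46% × 5,040.00 = 375.98
Total: 921.65 + 375.98 = 1,297.63

1,297.63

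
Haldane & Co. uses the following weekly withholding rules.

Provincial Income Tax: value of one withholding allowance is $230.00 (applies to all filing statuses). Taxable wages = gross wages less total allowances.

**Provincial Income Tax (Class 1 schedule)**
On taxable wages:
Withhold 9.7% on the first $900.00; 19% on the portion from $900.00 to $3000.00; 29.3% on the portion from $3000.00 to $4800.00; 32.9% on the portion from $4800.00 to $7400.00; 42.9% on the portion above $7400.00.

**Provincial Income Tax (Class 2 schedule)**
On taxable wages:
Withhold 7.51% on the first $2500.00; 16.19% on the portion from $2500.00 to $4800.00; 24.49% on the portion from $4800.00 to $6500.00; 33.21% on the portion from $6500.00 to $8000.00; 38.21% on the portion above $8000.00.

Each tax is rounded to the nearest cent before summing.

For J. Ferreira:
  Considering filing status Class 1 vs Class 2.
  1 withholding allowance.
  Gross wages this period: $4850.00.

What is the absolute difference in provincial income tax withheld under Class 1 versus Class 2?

$429.98

Provincial Income Tax (Class 1): taxable = $4850.00 − 1×$230.00 = $4620.00
  $486.30 + 29.3% × ($4620.00 − $3000.00) = $486.30 + 29.3% × $1620.00 = $960.96
Provincial Income Tax (Class 2): taxable = $4850.00 − 1×$230.00 = $4620.00
  $187.75 + 16.19% × ($4620.00 − $2500.00) = $187.75 + 16.19% × $2120.00 = $530.98
Difference: |$960.96 − $530.98| = $429.98 (higher under Class 1)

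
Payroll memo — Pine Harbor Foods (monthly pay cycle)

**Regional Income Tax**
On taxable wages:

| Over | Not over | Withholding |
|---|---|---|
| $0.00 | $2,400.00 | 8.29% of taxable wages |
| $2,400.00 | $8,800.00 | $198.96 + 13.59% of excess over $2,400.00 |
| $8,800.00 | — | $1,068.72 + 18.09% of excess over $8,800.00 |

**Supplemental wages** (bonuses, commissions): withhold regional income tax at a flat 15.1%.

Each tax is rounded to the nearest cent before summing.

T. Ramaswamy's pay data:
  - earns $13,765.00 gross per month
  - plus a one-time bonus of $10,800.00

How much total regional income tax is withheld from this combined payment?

$3,597.69

Regional Income Tax: taxable = $13,765.00
  $1,068.72 + 18.09% × ($13,765.00 − $8,800.00) = $1,068.72 + 18.09% × $4,965.00 = $1,966.89
Supplemental (15.1% flat on bonus): 15.1% × $10,800.00 = $1,630.80
Total regional income tax: $1,966.89 + $1,630.80 = $3,597.69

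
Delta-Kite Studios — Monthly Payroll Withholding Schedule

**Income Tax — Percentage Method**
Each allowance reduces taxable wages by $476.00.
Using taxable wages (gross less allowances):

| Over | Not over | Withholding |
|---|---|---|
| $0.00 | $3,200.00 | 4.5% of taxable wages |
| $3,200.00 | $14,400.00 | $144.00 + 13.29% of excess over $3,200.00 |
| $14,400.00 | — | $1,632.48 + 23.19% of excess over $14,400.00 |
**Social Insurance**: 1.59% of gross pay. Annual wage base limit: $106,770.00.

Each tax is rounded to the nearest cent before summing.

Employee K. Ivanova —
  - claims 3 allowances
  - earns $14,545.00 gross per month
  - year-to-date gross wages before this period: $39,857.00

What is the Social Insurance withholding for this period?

Social Insurance: 1.59% × $14,545.00 = $231.27

$231.27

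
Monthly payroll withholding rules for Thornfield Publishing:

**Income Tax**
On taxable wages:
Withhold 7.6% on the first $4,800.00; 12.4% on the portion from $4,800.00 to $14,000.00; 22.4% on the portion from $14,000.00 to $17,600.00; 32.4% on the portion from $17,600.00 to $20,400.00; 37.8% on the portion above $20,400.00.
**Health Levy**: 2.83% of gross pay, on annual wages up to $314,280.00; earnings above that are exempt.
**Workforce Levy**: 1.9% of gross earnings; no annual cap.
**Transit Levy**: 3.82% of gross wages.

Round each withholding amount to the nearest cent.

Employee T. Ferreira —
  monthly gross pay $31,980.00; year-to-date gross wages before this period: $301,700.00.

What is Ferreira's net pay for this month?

$22,198.29

Income Tax: taxable = $31,980.00
  $3,219.20 + 37.8% × ($31,980.00 − $20,400.00) = $3,219.20 + 37.8% × $11,580.00 = $7,596.44
Health Levy: cap $314,280.00 − YTD $301,700.00 = $12,580.00 subject; 2.83% × $12,580.00 = $356.01
Workforce Levy: 1.9% × $31,980.00 = $607.62
Transit Levy: 3.82% × $31,980.00 = $1,221.64
Total withheld: $7,596.44 + $356.01 + $607.62 + $1,221.64 = $9,781.71
Net pay: $31,980.00 − $9,781.71 = $22,198.29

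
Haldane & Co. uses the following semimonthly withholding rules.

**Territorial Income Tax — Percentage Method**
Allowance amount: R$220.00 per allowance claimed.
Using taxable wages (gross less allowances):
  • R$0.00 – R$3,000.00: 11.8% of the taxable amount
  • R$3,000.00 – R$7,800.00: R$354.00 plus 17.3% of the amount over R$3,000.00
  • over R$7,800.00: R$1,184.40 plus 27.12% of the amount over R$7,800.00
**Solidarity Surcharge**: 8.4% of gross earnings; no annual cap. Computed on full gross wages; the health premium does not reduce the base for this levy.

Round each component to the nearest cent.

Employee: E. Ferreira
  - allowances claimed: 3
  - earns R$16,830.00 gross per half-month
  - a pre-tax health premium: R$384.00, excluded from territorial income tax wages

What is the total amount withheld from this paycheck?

Territorial Income Tax: taxable = R$16,830.00 − R$384.00 − 3×R$220.00 = R$15,786.00
  R$1,184.40 + 27.12% × (R$15,786.00 − R$7,800.00) = R$1,184.40 + 27.12% × R$7,986.00 = R$3,350.20
Solidarity Surcharge: 8.4% × R$16,830.00 = R$1,413.72
Total: R$3,350.20 + R$1,413.72 = R$4,763.92

R$4,763.92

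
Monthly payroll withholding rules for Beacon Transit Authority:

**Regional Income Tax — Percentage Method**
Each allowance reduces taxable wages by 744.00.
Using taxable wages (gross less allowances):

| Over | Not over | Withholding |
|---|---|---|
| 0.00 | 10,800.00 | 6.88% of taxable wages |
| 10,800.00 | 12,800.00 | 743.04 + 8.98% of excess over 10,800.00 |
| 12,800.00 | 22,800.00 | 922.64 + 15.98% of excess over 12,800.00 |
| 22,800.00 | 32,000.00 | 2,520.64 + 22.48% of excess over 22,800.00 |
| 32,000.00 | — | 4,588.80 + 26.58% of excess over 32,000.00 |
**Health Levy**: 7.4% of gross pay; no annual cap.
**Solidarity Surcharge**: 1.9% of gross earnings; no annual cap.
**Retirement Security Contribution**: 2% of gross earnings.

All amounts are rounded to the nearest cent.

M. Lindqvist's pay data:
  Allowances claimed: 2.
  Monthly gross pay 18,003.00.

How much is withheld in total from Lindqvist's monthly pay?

3,550.64

Regional Income Tax: taxable = 18,003.00 − 2×744.00 = 16,515.00
  922.64 + 15.98% × (16,515.00 − 12,800.00) = 922.64 + 15.98% × 3,715.00 = 1,516.30
Health Levy: 7.4% × 18,003.00 = 1,332.22
Solidarity Surcharge: 1.9% × 18,003.00 = 342.06
Retirement Security Contribution: 2% × 18,003.00 = 360.06
Total: 1,516.30 + 1,332.22 + 342.06 + 360.06 = 3,550.64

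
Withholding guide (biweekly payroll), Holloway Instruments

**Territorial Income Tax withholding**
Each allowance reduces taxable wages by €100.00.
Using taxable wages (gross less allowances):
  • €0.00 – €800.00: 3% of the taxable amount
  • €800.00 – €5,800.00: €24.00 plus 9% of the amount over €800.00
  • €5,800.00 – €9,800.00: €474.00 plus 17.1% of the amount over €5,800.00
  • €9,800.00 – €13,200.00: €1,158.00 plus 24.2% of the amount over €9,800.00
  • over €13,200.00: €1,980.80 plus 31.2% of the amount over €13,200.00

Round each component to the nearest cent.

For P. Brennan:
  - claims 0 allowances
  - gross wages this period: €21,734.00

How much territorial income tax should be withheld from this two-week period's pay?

Territorial Income Tax: taxable = €21,734.00
  €1,980.80 + 31.2% × (€21,734.00 − €13,200.00) = €1,980.80 + 31.2% × €8,534.00 = €4,643.41

€4,643.41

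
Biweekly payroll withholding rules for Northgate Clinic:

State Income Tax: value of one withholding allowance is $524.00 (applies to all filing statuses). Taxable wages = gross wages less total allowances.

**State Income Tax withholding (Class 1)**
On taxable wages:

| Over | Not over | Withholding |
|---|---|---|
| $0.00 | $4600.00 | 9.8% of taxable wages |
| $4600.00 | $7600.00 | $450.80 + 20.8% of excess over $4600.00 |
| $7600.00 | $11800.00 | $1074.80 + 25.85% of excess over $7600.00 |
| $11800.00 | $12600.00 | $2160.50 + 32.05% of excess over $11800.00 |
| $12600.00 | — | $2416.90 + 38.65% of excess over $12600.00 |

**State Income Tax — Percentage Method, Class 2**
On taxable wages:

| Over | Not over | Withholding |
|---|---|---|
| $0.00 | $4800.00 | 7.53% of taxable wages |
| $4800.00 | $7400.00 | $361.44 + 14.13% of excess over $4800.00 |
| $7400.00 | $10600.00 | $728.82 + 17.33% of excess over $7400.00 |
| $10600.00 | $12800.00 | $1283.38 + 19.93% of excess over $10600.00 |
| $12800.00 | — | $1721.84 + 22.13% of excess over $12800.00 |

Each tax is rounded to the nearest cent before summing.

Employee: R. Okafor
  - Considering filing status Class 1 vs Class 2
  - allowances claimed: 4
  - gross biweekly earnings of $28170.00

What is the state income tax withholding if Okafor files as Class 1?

$7624.60

State Income Tax (Class 1): taxable = $28170.00 − 4×$524.00 = $26074.00
  $2416.90 + 38.65% × ($26074.00 − $12600.00) = $2416.90 + 38.65% × $13474.00 = $7624.60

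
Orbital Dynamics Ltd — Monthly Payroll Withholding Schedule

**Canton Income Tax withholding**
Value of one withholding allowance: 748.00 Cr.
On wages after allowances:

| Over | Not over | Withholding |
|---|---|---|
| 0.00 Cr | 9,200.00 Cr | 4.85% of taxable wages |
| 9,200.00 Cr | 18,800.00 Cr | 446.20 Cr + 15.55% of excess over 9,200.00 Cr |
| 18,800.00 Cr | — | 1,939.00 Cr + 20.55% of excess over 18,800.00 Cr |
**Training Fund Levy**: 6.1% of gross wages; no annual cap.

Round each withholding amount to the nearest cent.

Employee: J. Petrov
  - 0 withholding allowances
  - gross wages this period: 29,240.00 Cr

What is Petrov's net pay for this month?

23,371.94 Cr

Canton Income Tax: taxable = 29,240.00 Cr
  1,939.00 Cr + 20.55% × (29,240.00 Cr − 18,800.00 Cr) = 1,939.00 Cr + 20.55% × 10,440.00 Cr = 4,084.42 Cr
Training Fund Levy: 6.1% × 29,240.00 Cr = 1,783.64 Cr
Total withheld: 4,084.42 Cr + 1,783.64 Cr = 5,868.06 Cr
Net pay: 29,240.00 Cr − 5,868.06 Cr = 23,371.94 Cr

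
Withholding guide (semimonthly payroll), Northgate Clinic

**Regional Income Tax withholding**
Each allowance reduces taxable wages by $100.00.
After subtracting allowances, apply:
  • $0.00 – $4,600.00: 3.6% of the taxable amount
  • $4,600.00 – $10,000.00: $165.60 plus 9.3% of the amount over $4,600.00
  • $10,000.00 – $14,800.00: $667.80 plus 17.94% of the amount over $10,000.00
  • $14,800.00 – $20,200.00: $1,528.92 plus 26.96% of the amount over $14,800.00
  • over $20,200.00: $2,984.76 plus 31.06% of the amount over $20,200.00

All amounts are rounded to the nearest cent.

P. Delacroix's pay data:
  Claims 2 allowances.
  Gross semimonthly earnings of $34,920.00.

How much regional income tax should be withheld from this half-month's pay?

$7,494.67

Regional Income Tax: taxable = $34,920.00 − 2×$100.00 = $34,720.00
  $2,984.76 + 31.06% × ($34,720.00 − $20,200.00) = $2,984.76 + 31.06% × $14,520.00 = $7,494.67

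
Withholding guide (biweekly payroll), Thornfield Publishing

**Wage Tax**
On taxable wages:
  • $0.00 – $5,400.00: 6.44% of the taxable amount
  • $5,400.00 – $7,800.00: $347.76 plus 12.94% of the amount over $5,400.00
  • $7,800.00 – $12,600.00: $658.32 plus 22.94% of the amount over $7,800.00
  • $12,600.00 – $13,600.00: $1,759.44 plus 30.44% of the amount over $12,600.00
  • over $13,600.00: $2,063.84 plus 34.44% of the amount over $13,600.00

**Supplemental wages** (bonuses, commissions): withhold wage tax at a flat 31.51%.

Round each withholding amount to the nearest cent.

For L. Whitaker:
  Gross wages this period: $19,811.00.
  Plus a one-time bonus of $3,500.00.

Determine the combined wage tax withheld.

Wage Tax: taxable = $19,811.00
  $2,063.84 + 34.44% × ($19,811.00 − $13,600.00) = $2,063.84 + 34.44% × $6,211.00 = $4,202.91
Supplemental (31.51% flat on bonus): 31.51% × $3,500.00 = $1,102.85
Total wage tax: $4,202.91 + $1,102.85 = $5,305.76

$5,305.76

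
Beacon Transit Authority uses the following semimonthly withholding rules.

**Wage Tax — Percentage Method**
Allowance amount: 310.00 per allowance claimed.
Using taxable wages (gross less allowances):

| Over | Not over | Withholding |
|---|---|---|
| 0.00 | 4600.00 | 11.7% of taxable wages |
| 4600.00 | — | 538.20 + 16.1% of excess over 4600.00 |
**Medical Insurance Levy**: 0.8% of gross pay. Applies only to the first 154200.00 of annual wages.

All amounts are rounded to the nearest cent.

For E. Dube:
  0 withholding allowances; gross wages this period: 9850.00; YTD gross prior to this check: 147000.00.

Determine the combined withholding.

Wage Tax: taxable = 9850.00
  538.20 + 16.1% × (9850.00 − 4600.00) = 538.20 + 16.1% × 5250.00 = 1383.45
Medical Insurance Levy: cap 154200.00 − YTD 147000.00 = 7200.00 subject; 0.8% × 7200.00 = 57.60
Total: 1383.45 + 57.60 = 1441.05

1441.05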